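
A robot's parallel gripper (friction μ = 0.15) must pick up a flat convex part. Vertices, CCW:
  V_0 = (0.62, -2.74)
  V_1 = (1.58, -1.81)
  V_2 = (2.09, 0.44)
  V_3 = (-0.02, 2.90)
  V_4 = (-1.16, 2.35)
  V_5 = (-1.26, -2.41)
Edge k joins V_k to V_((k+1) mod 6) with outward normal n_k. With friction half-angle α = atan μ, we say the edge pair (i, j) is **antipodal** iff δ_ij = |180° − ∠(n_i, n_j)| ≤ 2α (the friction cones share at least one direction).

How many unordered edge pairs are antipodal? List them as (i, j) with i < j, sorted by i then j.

α = atan 0.15 = 8.53°;  2α = 17.06°
n_0 = (+0.6958, -0.7182)
n_1 = (+0.9753, -0.2211)
n_2 = (+0.7590, +0.6510)
n_3 = (-0.4345, +0.9007)
n_4 = (-0.9998, +0.0210)
n_5 = (-0.1729, -0.9849)
  (0,1): δ = 146.86°  ·
  (0,2): δ = 93.47°  ·
  (0,3): δ = 18.34°  ·
  (0,4): δ = 44.71°  ·
  (0,5): δ = 125.95°  ·
  (1,2): δ = 126.61°  ·
  (1,3): δ = 51.47°  ·
  (1,4): δ = 11.57°  ✓
  (1,5): δ = 92.82°  ·
  (2,3): δ = 104.87°  ·
  (2,4): δ = 41.82°  ·
  (2,5): δ = 39.42°  ·
  (3,4): δ = 116.96°  ·
  (3,5): δ = 35.71°  ·
  (4,5): δ = 98.75°  ·
antipodal pairs: 1

count = 1; pairs: (1,4)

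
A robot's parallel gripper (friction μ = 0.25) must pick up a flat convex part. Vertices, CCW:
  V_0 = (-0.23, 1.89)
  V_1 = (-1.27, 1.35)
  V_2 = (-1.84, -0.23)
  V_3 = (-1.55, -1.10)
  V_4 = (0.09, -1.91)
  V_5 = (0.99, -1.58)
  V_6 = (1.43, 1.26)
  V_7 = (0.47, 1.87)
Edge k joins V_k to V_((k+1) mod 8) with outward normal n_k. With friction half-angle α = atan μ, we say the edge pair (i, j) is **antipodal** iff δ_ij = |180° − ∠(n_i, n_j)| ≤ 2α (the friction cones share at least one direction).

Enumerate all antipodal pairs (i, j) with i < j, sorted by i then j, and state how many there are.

α = atan 0.25 = 14.04°;  2α = 28.07°
n_0 = (-0.4608, +0.8875)
n_1 = (-0.9407, +0.3394)
n_2 = (-0.9487, -0.3162)
n_3 = (-0.4428, -0.8966)
n_4 = (+0.3443, -0.9389)
n_5 = (+0.9882, -0.1531)
n_6 = (+0.5363, +0.8440)
n_7 = (+0.0286, +0.9996)
  (0,1): δ = 137.28°  ·
  (0,2): δ = 99.00°  ·
  (0,3): δ = 53.72°  ·
  (0,4): δ = 7.30°  ✓
  (0,5): δ = 53.75°  ·
  (0,6): δ = 120.13°  ·
  (0,7): δ = 150.92°  ·
  (1,2): δ = 141.73°  ·
  (1,3): δ = 96.45°  ·
  (1,4): δ = 50.03°  ·
  (1,5): δ = 11.03°  ✓
  (1,6): δ = 77.40°  ·
  (1,7): δ = 108.20°  ·
  (2,3): δ = 134.72°  ·
  (2,4): δ = 88.30°  ·
  (2,5): δ = 27.24°  ✓
  (2,6): δ = 39.13°  ·
  (2,7): δ = 69.93°  ·
  (3,4): δ = 133.58°  ·
  (3,5): δ = 72.52°  ·
  (3,6): δ = 6.15°  ✓
  (3,7): δ = 24.65°  ✓
  (4,5): δ = 118.94°  ·
  (4,6): δ = 52.57°  ·
  (4,7): δ = 21.77°  ✓
  (5,6): δ = 113.63°  ·
  (5,7): δ = 82.83°  ·
  (6,7): δ = 149.20°  ·
antipodal pairs: 6

count = 6; pairs: (0,4), (1,5), (2,5), (3,6), (3,7), (4,7)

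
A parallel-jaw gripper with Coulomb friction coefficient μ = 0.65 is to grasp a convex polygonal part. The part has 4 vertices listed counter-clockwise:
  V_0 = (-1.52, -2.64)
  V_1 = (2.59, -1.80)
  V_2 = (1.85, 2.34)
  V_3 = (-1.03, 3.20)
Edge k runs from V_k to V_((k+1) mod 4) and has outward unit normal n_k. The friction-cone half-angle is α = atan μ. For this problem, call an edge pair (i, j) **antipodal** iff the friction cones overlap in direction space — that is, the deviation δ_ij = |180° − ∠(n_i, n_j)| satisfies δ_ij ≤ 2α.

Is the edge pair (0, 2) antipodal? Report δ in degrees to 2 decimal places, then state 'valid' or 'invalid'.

α = atan 0.65 = 33.02°;  2α = 66.05°
edge 0: e_0 = (+4.11, +0.84);  n_0 = (+0.2002, -0.9797)
edge 2: e_2 = (-2.88, +0.86);  n_2 = (+0.2861, +0.9582)
∠(n_0, n_2) = 151.82°
δ = |180° − 151.82°| = 28.18°
28.18° ≤ 2α = 66.05°  →  valid

δ = 28.18°, valid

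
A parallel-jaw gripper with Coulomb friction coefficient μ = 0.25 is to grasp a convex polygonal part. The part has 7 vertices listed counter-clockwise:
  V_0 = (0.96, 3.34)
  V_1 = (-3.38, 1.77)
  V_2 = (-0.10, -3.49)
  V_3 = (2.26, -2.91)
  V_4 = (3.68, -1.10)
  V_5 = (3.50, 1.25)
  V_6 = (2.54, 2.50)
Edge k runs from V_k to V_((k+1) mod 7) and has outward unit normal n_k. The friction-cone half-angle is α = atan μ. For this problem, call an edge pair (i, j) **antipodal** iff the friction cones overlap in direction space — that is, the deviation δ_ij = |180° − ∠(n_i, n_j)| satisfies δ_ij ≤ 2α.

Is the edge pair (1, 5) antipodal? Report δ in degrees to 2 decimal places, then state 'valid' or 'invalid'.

α = atan 0.25 = 14.04°;  2α = 28.07°
edge 1: e_1 = (+3.28, -5.26);  n_1 = (-0.8485, -0.5291)
edge 5: e_5 = (-0.96, +1.25);  n_5 = (+0.7931, +0.6091)
∠(n_1, n_5) = 174.42°
δ = |180° − 174.42°| = 5.58°
5.58° ≤ 2α = 28.07°  →  valid

δ = 5.58°, valid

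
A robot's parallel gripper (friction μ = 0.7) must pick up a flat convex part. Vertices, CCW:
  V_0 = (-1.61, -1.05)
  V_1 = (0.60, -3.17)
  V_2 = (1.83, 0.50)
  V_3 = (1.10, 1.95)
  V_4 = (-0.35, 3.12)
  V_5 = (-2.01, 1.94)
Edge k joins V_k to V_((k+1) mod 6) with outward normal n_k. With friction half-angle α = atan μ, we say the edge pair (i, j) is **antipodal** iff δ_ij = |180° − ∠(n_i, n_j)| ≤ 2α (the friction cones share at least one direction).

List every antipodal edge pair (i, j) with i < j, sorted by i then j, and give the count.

count = 7; pairs: (0,1), (0,2), (0,3), (1,4), (1,5), (2,5), (3,5)

α = atan 0.7 = 34.99°;  2α = 69.98°
n_0 = (-0.6923, -0.7216)
n_1 = (+0.9482, -0.3178)
n_2 = (+0.8932, +0.4497)
n_3 = (+0.6280, +0.7782)
n_4 = (-0.5794, +0.8151)
n_5 = (-0.9912, -0.1326)
  (0,1): δ = 64.72°  ✓
  (0,2): δ = 19.47°  ✓
  (0,3): δ = 4.91°  ✓
  (0,4): δ = 79.22°  ·
  (0,5): δ = 141.43°  ·
  (1,2): δ = 134.75°  ·
  (1,3): δ = 110.37°  ·
  (1,4): δ = 36.06°  ✓
  (1,5): δ = 26.15°  ✓
  (2,3): δ = 155.62°  ·
  (2,4): δ = 81.32°  ·
  (2,5): δ = 19.10°  ✓
  (3,4): δ = 105.69°  ·
  (3,5): δ = 43.48°  ✓
  (4,5): δ = 117.79°  ·
antipodal pairs: 7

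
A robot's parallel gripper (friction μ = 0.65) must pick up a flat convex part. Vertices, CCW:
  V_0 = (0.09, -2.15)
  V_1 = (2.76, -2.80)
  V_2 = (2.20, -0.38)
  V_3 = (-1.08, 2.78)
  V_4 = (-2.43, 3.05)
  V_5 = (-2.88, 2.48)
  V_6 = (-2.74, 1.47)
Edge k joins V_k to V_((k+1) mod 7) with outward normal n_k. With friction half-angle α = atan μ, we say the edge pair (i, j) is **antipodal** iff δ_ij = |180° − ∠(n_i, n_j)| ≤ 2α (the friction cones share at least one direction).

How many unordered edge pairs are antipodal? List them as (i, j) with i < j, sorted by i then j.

count = 10; pairs: (0,1), (0,2), (0,3), (0,4), (1,4), (1,5), (1,6), (2,5), (2,6), (3,6)

α = atan 0.65 = 33.02°;  2α = 66.05°
n_0 = (-0.2365, -0.9716)
n_1 = (+0.9743, +0.2254)
n_2 = (+0.6938, +0.7202)
n_3 = (+0.1961, +0.9806)
n_4 = (-0.7849, +0.6196)
n_5 = (-0.9905, -0.1373)
n_6 = (-0.7878, -0.6159)
  (0,1): δ = 63.29°  ✓
  (0,2): δ = 30.25°  ✓
  (0,3): δ = 2.37°  ✓
  (0,4): δ = 65.39°  ✓
  (0,5): δ = 111.57°  ·
  (0,6): δ = 141.70°  ·
  (1,2): δ = 146.96°  ·
  (1,3): δ = 114.34°  ·
  (1,4): δ = 51.32°  ✓
  (1,5): δ = 5.14°  ✓
  (1,6): δ = 24.99°  ✓
  (2,3): δ = 147.38°  ·
  (2,4): δ = 84.36°  ·
  (2,5): δ = 38.18°  ✓
  (2,6): δ = 8.05°  ✓
  (3,4): δ = 116.98°  ·
  (3,5): δ = 70.80°  ·
  (3,6): δ = 40.67°  ✓
  (4,5): δ = 133.82°  ·
  (4,6): δ = 103.69°  ·
  (5,6): δ = 149.87°  ·
antipodal pairs: 10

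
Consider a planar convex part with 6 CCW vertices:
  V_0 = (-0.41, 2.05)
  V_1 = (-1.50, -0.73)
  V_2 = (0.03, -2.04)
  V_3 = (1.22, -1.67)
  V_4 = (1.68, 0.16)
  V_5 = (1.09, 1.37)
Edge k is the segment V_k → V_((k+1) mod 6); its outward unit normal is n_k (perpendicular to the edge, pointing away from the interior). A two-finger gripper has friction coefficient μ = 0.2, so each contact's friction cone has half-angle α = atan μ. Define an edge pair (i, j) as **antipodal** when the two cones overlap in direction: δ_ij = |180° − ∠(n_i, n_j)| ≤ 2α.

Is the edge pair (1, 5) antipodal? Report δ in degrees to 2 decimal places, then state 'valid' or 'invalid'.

α = atan 0.2 = 11.31°;  2α = 22.62°
edge 1: e_1 = (+1.53, -1.31);  n_1 = (-0.6504, -0.7596)
edge 5: e_5 = (-1.50, +0.68);  n_5 = (+0.4129, +0.9108)
∠(n_1, n_5) = 163.82°
δ = |180° − 163.82°| = 16.18°
16.18° ≤ 2α = 22.62°  →  valid

δ = 16.18°, valid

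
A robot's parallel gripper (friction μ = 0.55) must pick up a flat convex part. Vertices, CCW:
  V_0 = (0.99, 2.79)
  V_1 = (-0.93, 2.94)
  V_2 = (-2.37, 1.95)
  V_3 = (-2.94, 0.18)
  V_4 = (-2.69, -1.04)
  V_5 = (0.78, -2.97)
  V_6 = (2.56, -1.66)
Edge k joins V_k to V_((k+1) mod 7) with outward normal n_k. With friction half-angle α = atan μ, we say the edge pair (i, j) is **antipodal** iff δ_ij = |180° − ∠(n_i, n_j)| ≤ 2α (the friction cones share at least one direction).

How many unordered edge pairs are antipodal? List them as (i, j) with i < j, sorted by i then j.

α = atan 0.55 = 28.81°;  2α = 57.62°
n_0 = (+0.0779, +0.9970)
n_1 = (-0.5665, +0.8240)
n_2 = (-0.9519, +0.3065)
n_3 = (-0.9796, -0.2007)
n_4 = (-0.4861, -0.8739)
n_5 = (+0.5927, -0.8054)
n_6 = (+0.9430, +0.3327)
  (0,1): δ = 141.02°  ·
  (0,2): δ = 103.38°  ·
  (0,3): δ = 73.95°  ·
  (0,4): δ = 24.62°  ✓
  (0,5): δ = 40.82°  ✓
  (0,6): δ = 113.90°  ·
  (1,2): δ = 142.36°  ·
  (1,3): δ = 112.93°  ·
  (1,4): δ = 63.59°  ·
  (1,5): δ = 1.84°  ✓
  (1,6): δ = 74.92°  ·
  (2,3): δ = 150.57°  ·
  (2,4): δ = 101.23°  ·
  (2,5): δ = 35.80°  ✓
  (2,6): δ = 37.28°  ✓
  (3,4): δ = 130.66°  ·
  (3,5): δ = 65.23°  ·
  (3,6): δ = 7.85°  ✓
  (4,5): δ = 114.57°  ·
  (4,6): δ = 41.48°  ✓
  (5,6): δ = 106.92°  ·
antipodal pairs: 7

count = 7; pairs: (0,4), (0,5), (1,5), (2,5), (2,6), (3,6), (4,6)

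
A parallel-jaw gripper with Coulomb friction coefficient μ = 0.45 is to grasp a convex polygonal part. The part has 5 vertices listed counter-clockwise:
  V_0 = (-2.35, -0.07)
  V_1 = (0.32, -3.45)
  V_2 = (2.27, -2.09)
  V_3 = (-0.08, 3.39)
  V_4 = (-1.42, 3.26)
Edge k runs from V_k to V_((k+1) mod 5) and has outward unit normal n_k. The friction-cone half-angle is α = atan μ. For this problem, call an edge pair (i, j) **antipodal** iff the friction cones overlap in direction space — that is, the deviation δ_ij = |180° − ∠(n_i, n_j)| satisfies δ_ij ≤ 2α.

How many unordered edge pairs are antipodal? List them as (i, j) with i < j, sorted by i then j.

count = 4; pairs: (0,2), (1,3), (1,4), (2,4)

α = atan 0.45 = 24.23°;  2α = 48.46°
n_0 = (-0.7847, -0.6199)
n_1 = (+0.5720, -0.8202)
n_2 = (+0.9191, +0.3941)
n_3 = (-0.0966, +0.9953)
n_4 = (-0.9631, +0.2690)
  (0,1): δ = 93.41°  ·
  (0,2): δ = 15.10°  ✓
  (0,3): δ = 57.23°  ·
  (0,4): δ = 126.09°  ·
  (1,2): δ = 101.68°  ·
  (1,3): δ = 29.35°  ✓
  (1,4): δ = 39.50°  ✓
  (2,3): δ = 107.67°  ·
  (2,4): δ = 38.82°  ✓
  (3,4): δ = 111.15°  ·
antipodal pairs: 4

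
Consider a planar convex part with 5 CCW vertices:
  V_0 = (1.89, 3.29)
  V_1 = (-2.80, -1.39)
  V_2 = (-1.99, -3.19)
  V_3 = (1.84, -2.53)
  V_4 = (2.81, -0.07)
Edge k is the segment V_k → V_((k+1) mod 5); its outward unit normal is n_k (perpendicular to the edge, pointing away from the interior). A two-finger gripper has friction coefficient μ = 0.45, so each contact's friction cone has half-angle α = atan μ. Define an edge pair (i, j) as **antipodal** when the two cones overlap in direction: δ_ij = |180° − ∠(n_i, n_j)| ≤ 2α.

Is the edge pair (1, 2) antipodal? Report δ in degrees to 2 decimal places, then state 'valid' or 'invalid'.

α = atan 0.45 = 24.23°;  2α = 48.46°
edge 1: e_1 = (+0.81, -1.80);  n_1 = (-0.9119, -0.4104)
edge 2: e_2 = (+3.83, +0.66);  n_2 = (+0.1698, -0.9855)
∠(n_1, n_2) = 75.55°
δ = |180° − 75.55°| = 104.45°
104.45° > 2α = 48.46°  →  invalid

δ = 104.45°, invalid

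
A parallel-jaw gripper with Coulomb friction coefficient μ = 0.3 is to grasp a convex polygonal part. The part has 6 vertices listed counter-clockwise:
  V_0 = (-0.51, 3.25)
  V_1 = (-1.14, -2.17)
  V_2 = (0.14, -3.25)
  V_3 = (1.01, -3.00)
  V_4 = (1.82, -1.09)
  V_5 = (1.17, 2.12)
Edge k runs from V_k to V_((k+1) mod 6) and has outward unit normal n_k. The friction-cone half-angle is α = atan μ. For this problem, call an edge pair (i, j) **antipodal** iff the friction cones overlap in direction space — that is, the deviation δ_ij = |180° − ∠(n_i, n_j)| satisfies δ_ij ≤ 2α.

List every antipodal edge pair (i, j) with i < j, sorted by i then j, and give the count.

α = atan 0.3 = 16.70°;  2α = 33.40°
n_0 = (-0.9933, +0.1155)
n_1 = (-0.6449, -0.7643)
n_2 = (+0.2762, -0.9611)
n_3 = (+0.9206, -0.3904)
n_4 = (+0.9801, +0.1985)
n_5 = (+0.5581, +0.8298)
  (0,1): δ = 123.53°  ·
  (0,2): δ = 67.34°  ·
  (0,3): δ = 16.35°  ✓
  (0,4): δ = 18.08°  ✓
  (0,5): δ = 62.70°  ·
  (1,2): δ = 123.81°  ·
  (1,3): δ = 72.83°  ·
  (1,4): δ = 38.40°  ·
  (1,5): δ = 6.23°  ✓
  (2,3): δ = 129.01°  ·
  (2,4): δ = 94.59°  ·
  (2,5): δ = 49.96°  ·
  (3,4): δ = 145.57°  ·
  (3,5): δ = 100.94°  ·
  (4,5): δ = 135.37°  ·
antipodal pairs: 3

count = 3; pairs: (0,3), (0,4), (1,5)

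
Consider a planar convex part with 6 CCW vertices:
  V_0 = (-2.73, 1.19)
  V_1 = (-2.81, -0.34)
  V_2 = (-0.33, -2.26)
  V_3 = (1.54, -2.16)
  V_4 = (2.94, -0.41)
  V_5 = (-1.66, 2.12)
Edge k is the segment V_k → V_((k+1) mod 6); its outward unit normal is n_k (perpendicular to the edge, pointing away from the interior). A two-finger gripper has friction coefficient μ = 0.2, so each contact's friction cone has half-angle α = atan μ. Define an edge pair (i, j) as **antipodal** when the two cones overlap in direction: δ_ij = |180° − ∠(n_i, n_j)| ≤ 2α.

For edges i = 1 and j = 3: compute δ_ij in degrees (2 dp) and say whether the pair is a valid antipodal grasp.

α = atan 0.2 = 11.31°;  2α = 22.62°
edge 1: e_1 = (+2.48, -1.92);  n_1 = (-0.6122, -0.7907)
edge 3: e_3 = (+1.40, +1.75);  n_3 = (+0.7809, -0.6247)
∠(n_1, n_3) = 89.09°
δ = |180° − 89.09°| = 90.91°
90.91° > 2α = 22.62°  →  invalid

δ = 90.91°, invalid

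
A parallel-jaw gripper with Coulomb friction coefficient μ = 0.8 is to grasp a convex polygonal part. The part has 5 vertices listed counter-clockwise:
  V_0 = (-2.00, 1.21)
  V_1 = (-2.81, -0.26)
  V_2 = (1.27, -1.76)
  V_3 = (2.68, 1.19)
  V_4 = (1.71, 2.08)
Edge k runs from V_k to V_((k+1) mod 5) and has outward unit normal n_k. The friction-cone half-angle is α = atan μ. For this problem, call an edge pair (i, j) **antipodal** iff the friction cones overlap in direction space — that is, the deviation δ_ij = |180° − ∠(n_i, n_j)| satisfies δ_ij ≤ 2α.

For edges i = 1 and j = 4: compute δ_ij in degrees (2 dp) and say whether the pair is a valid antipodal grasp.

α = atan 0.8 = 38.66°;  2α = 77.32°
edge 1: e_1 = (+4.08, -1.50);  n_1 = (-0.3451, -0.9386)
edge 4: e_4 = (-3.71, -0.87);  n_4 = (-0.2283, +0.9736)
∠(n_1, n_4) = 146.62°
δ = |180° − 146.62°| = 33.38°
33.38° ≤ 2α = 77.32°  →  valid

δ = 33.38°, valid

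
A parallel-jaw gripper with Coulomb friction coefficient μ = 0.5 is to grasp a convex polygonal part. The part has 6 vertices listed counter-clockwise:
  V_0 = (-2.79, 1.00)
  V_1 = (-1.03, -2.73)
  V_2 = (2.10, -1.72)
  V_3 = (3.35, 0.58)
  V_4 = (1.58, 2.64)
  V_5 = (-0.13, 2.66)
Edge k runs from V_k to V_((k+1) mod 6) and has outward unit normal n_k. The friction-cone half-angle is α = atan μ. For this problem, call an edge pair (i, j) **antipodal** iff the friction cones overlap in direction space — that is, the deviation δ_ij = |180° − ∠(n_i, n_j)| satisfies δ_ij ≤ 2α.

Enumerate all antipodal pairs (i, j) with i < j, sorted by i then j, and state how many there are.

α = atan 0.5 = 26.57°;  2α = 53.13°
n_0 = (-0.9044, -0.4267)
n_1 = (+0.3071, -0.9517)
n_2 = (+0.8786, -0.4775)
n_3 = (+0.7585, +0.6517)
n_4 = (+0.0117, +0.9999)
n_5 = (-0.5294, +0.8484)
  (0,1): δ = 97.38°  ·
  (0,2): δ = 53.78°  ·
  (0,3): δ = 15.41°  ✓
  (0,4): δ = 64.07°  ·
  (0,5): δ = 96.71°  ·
  (1,2): δ = 136.41°  ·
  (1,3): δ = 67.21°  ·
  (1,4): δ = 18.55°  ✓
  (1,5): δ = 14.08°  ✓
  (2,3): δ = 110.81°  ·
  (2,4): δ = 62.15°  ·
  (2,5): δ = 29.51°  ✓
  (3,4): δ = 131.34°  ·
  (3,5): δ = 98.70°  ·
  (4,5): δ = 147.36°  ·
antipodal pairs: 4

count = 4; pairs: (0,3), (1,4), (1,5), (2,5)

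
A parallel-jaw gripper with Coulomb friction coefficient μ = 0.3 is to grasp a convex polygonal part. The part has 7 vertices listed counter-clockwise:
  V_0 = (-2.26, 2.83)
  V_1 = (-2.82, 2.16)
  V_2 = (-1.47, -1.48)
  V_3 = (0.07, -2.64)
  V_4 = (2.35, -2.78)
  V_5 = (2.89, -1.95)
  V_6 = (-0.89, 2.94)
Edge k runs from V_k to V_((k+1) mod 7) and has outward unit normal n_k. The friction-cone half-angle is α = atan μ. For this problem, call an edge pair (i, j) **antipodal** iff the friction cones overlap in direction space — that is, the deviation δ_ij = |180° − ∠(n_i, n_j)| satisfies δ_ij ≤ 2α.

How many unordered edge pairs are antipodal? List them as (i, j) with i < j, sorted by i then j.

count = 4; pairs: (0,4), (1,5), (2,5), (3,6)

α = atan 0.3 = 16.70°;  2α = 33.40°
n_0 = (-0.7673, +0.6413)
n_1 = (-0.9376, -0.3477)
n_2 = (-0.6017, -0.7988)
n_3 = (-0.0613, -0.9981)
n_4 = (+0.8382, -0.5453)
n_5 = (+0.7912, +0.6116)
n_6 = (-0.0800, +0.9968)
  (0,1): δ = 119.76°  ·
  (0,2): δ = 87.10°  ·
  (0,3): δ = 53.62°  ·
  (0,4): δ = 6.84°  ✓
  (0,5): δ = 77.59°  ·
  (0,6): δ = 134.48°  ·
  (1,2): δ = 147.34°  ·
  (1,3): δ = 113.86°  ·
  (1,4): δ = 53.40°  ·
  (1,5): δ = 17.36°  ✓
  (1,6): δ = 74.24°  ·
  (2,3): δ = 146.52°  ·
  (2,4): δ = 86.06°  ·
  (2,5): δ = 15.31°  ✓
  (2,6): δ = 41.58°  ·
  (3,4): δ = 119.53°  ·
  (3,5): δ = 48.78°  ·
  (3,6): δ = 8.10°  ✓
  (4,5): δ = 109.25°  ·
  (4,6): δ = 52.36°  ·
  (5,6): δ = 123.11°  ·
antipodal pairs: 4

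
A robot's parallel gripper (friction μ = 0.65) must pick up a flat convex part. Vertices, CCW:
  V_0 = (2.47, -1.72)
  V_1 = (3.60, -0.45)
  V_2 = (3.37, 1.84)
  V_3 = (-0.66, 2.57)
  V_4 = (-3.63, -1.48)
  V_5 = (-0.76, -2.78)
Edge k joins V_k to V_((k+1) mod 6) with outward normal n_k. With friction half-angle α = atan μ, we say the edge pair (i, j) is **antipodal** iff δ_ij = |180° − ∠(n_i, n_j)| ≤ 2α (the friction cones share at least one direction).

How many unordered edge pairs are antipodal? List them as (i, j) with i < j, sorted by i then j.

count = 7; pairs: (0,2), (0,3), (1,3), (1,4), (2,4), (2,5), (3,5)

α = atan 0.65 = 33.02°;  2α = 66.05°
n_0 = (+0.7471, -0.6647)
n_1 = (+0.9950, +0.0999)
n_2 = (+0.1782, +0.9840)
n_3 = (-0.8064, +0.5914)
n_4 = (-0.4126, -0.9109)
n_5 = (+0.3118, -0.9501)
  (0,1): δ = 132.60°  ·
  (0,2): δ = 58.61°  ✓
  (0,3): δ = 5.41°  ✓
  (0,4): δ = 107.29°  ·
  (0,5): δ = 149.83°  ·
  (1,2): δ = 106.00°  ·
  (1,3): δ = 41.99°  ✓
  (1,4): δ = 59.90°  ✓
  (1,5): δ = 102.43°  ·
  (2,3): δ = 115.99°  ·
  (2,4): δ = 14.10°  ✓
  (2,5): δ = 28.44°  ✓
  (3,4): δ = 78.11°  ·
  (3,5): δ = 35.58°  ✓
  (4,5): δ = 137.46°  ·
antipodal pairs: 7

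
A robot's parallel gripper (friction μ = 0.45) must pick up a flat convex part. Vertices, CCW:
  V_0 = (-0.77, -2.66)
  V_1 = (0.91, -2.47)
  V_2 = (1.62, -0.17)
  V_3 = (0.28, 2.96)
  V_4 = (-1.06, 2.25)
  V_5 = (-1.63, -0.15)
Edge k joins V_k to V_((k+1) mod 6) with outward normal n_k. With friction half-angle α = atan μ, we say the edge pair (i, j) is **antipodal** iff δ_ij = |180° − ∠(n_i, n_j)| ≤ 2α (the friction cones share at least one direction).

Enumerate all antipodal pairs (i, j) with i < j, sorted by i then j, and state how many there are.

count = 6; pairs: (0,3), (1,3), (1,4), (1,5), (2,4), (2,5)

α = atan 0.45 = 24.23°;  2α = 48.46°
n_0 = (+0.1124, -0.9937)
n_1 = (+0.9555, -0.2950)
n_2 = (+0.9193, +0.3936)
n_3 = (-0.4682, +0.8836)
n_4 = (-0.9729, +0.2311)
n_5 = (-0.9460, -0.3241)
  (0,1): δ = 113.61°  ·
  (0,2): δ = 73.28°  ·
  (0,3): δ = 21.46°  ✓
  (0,4): δ = 70.19°  ·
  (0,5): δ = 102.46°  ·
  (1,2): δ = 139.67°  ·
  (1,3): δ = 44.93°  ✓
  (1,4): δ = 3.80°  ✓
  (1,5): δ = 36.07°  ✓
  (2,3): δ = 85.26°  ·
  (2,4): δ = 36.54°  ✓
  (2,5): δ = 4.26°  ✓
  (3,4): δ = 131.28°  ·
  (3,5): δ = 99.00°  ·
  (4,5): δ = 147.73°  ·
antipodal pairs: 6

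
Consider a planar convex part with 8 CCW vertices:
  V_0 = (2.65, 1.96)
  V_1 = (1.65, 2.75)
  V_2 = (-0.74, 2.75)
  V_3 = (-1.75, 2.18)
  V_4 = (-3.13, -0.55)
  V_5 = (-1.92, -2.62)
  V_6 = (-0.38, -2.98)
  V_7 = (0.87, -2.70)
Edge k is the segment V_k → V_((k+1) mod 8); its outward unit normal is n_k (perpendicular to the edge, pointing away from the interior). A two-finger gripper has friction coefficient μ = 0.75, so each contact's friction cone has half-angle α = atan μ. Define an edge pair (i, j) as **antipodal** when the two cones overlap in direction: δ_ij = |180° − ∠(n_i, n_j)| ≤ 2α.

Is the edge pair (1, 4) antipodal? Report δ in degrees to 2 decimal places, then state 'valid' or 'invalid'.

δ = 59.69°, valid

α = atan 0.75 = 36.87°;  2α = 73.74°
edge 1: e_1 = (-2.39, +0.00);  n_1 = (+0.0000, +1.0000)
edge 4: e_4 = (+1.21, -2.07);  n_4 = (-0.8633, -0.5046)
∠(n_1, n_4) = 120.31°
δ = |180° − 120.31°| = 59.69°
59.69° ≤ 2α = 73.74°  →  valid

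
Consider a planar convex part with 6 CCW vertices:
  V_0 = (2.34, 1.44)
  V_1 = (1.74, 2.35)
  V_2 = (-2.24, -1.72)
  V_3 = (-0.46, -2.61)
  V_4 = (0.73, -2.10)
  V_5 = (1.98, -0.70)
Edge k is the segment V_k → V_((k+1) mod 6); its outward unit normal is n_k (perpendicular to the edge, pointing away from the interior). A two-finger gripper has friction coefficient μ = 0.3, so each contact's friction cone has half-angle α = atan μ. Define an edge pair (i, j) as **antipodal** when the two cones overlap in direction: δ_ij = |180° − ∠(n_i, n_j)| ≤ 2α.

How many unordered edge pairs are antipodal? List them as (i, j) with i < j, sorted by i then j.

count = 3; pairs: (0,2), (1,3), (1,4)

α = atan 0.3 = 16.70°;  2α = 33.40°
n_0 = (+0.8349, +0.5505)
n_1 = (-0.7150, +0.6992)
n_2 = (-0.4472, -0.8944)
n_3 = (+0.3939, -0.9191)
n_4 = (+0.7459, -0.6660)
n_5 = (+0.9861, -0.1659)
  (0,1): δ = 77.76°  ·
  (0,2): δ = 30.04°  ✓
  (0,3): δ = 79.80°  ·
  (0,4): δ = 104.84°  ·
  (0,5): δ = 137.05°  ·
  (1,2): δ = 72.21°  ·
  (1,3): δ = 22.44°  ✓
  (1,4): δ = 2.60°  ✓
  (1,5): δ = 34.81°  ·
  (2,3): δ = 130.24°  ·
  (2,4): δ = 105.20°  ·
  (2,5): δ = 72.98°  ·
  (3,4): δ = 154.96°  ·
  (3,5): δ = 122.75°  ·
  (4,5): δ = 147.79°  ·
antipodal pairs: 3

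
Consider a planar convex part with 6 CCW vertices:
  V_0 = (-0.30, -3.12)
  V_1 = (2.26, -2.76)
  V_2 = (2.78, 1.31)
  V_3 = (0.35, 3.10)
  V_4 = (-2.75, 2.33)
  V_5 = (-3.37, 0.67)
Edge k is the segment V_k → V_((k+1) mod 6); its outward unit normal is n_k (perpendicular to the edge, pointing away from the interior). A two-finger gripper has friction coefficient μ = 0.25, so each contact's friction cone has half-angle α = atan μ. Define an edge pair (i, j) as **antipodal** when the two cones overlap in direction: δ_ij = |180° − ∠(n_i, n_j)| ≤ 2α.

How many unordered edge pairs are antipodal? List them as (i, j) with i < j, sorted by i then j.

count = 3; pairs: (0,3), (1,4), (2,5)

α = atan 0.25 = 14.04°;  2α = 28.07°
n_0 = (+0.1393, -0.9903)
n_1 = (+0.9919, -0.1267)
n_2 = (+0.5931, +0.8051)
n_3 = (-0.2411, +0.9705)
n_4 = (-0.9368, +0.3499)
n_5 = (-0.7771, -0.6294)
  (0,1): δ = 105.29°  ·
  (0,2): δ = 44.38°  ·
  (0,3): δ = 5.94°  ✓
  (0,4): δ = 61.51°  ·
  (0,5): δ = 121.00°  ·
  (1,2): δ = 119.10°  ·
  (1,3): δ = 68.77°  ·
  (1,4): δ = 13.20°  ✓
  (1,5): δ = 46.29°  ·
  (2,3): δ = 129.67°  ·
  (2,4): δ = 74.10°  ·
  (2,5): δ = 14.62°  ✓
  (3,4): δ = 124.43°  ·
  (3,5): δ = 64.94°  ·
  (4,5): δ = 120.51°  ·
antipodal pairs: 3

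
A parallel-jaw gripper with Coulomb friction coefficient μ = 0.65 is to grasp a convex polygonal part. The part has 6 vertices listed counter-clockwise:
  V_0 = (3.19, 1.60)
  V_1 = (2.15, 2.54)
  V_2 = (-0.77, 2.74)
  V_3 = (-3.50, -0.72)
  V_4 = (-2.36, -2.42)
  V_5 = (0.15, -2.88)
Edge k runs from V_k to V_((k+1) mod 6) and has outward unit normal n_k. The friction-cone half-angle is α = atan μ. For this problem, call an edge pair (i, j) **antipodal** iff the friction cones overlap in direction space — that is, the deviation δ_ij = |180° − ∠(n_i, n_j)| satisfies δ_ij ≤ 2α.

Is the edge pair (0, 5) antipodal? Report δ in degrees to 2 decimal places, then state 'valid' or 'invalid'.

δ = 97.95°, invalid

α = atan 0.65 = 33.02°;  2α = 66.05°
edge 0: e_0 = (-1.04, +0.94);  n_0 = (+0.6705, +0.7419)
edge 5: e_5 = (+3.04, +4.48);  n_5 = (+0.8275, -0.5615)
∠(n_0, n_5) = 82.05°
δ = |180° − 82.05°| = 97.95°
97.95° > 2α = 66.05°  →  invalid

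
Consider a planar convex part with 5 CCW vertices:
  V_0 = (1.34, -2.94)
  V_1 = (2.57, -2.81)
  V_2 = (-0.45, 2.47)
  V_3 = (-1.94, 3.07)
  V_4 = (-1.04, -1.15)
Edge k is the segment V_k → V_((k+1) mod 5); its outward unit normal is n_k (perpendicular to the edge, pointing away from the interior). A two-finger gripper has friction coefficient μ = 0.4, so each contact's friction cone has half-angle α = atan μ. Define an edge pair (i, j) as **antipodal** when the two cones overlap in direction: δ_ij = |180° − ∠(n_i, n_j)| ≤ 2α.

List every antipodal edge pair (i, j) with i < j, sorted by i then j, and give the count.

count = 4; pairs: (0,2), (1,3), (1,4), (2,4)

α = atan 0.4 = 21.80°;  2α = 43.60°
n_0 = (+0.1051, -0.9945)
n_1 = (+0.8680, +0.4965)
n_2 = (+0.3735, +0.9276)
n_3 = (-0.9780, -0.2086)
n_4 = (-0.6011, -0.7992)
  (0,1): δ = 66.27°  ·
  (0,2): δ = 27.97°  ✓
  (0,3): δ = 96.01°  ·
  (0,4): δ = 137.02°  ·
  (1,2): δ = 141.70°  ·
  (1,3): δ = 17.73°  ✓
  (1,4): δ = 23.28°  ✓
  (2,3): δ = 56.03°  ·
  (2,4): δ = 15.01°  ✓
  (3,4): δ = 138.99°  ·
antipodal pairs: 4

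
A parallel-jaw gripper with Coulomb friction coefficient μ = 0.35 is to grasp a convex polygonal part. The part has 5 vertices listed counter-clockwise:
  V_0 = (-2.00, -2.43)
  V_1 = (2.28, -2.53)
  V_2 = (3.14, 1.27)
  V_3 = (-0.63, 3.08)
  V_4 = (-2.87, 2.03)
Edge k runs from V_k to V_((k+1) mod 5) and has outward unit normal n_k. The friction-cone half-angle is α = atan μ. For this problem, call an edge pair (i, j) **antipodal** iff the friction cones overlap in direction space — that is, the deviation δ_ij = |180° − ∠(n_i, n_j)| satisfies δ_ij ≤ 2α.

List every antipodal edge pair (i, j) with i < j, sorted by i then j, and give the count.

count = 3; pairs: (0,2), (0,3), (1,4)

α = atan 0.35 = 19.29°;  2α = 38.58°
n_0 = (-0.0234, -0.9997)
n_1 = (+0.9753, -0.2207)
n_2 = (+0.4328, +0.9015)
n_3 = (-0.4244, +0.9055)
n_4 = (-0.9815, -0.1915)
  (0,1): δ = 101.41°  ·
  (0,2): δ = 24.31°  ✓
  (0,3): δ = 26.45°  ✓
  (0,4): δ = 102.38°  ·
  (1,2): δ = 102.89°  ·
  (1,3): δ = 52.13°  ·
  (1,4): δ = 23.79°  ✓
  (2,3): δ = 129.24°  ·
  (2,4): δ = 53.32°  ·
  (3,4): δ = 104.08°  ·
antipodal pairs: 3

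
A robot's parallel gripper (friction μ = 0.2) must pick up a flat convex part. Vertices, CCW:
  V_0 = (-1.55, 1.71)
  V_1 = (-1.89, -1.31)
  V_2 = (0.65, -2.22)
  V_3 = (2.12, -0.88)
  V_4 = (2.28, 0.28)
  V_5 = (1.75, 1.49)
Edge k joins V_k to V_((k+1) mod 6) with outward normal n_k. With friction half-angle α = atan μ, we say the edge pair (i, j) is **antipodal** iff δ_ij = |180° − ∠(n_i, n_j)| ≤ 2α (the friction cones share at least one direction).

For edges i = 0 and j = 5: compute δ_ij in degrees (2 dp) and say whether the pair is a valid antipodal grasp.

δ = 92.61°, invalid

α = atan 0.2 = 11.31°;  2α = 22.62°
edge 0: e_0 = (-0.34, -3.02);  n_0 = (-0.9937, +0.1119)
edge 5: e_5 = (-3.30, +0.22);  n_5 = (+0.0665, +0.9978)
∠(n_0, n_5) = 87.39°
δ = |180° − 87.39°| = 92.61°
92.61° > 2α = 22.62°  →  invalid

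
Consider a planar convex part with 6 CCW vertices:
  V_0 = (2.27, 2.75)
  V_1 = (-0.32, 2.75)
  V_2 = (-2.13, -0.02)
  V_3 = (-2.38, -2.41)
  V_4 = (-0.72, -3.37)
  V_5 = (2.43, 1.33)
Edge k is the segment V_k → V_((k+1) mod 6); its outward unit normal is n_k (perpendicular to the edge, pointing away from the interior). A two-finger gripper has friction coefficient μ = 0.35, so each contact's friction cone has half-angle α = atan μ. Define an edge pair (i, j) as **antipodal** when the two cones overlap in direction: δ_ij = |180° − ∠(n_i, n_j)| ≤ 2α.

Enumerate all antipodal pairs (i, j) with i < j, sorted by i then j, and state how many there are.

count = 4; pairs: (0,3), (1,4), (2,4), (2,5)

α = atan 0.35 = 19.29°;  2α = 38.58°
n_0 = (+0.0000, +1.0000)
n_1 = (-0.8371, +0.5470)
n_2 = (-0.9946, +0.1040)
n_3 = (-0.5006, -0.8657)
n_4 = (+0.8307, -0.5567)
n_5 = (+0.9937, +0.1120)
  (0,1): δ = 123.16°  ·
  (0,2): δ = 95.97°  ·
  (0,3): δ = 30.04°  ✓
  (0,4): δ = 56.17°  ·
  (0,5): δ = 96.43°  ·
  (1,2): δ = 152.81°  ·
  (1,3): δ = 86.88°  ·
  (1,4): δ = 0.67°  ✓
  (1,5): δ = 39.59°  ·
  (2,3): δ = 114.07°  ·
  (2,4): δ = 27.86°  ✓
  (2,5): δ = 12.40°  ✓
  (3,4): δ = 93.79°  ·
  (3,5): δ = 53.53°  ·
  (4,5): δ = 139.74°  ·
antipodal pairs: 4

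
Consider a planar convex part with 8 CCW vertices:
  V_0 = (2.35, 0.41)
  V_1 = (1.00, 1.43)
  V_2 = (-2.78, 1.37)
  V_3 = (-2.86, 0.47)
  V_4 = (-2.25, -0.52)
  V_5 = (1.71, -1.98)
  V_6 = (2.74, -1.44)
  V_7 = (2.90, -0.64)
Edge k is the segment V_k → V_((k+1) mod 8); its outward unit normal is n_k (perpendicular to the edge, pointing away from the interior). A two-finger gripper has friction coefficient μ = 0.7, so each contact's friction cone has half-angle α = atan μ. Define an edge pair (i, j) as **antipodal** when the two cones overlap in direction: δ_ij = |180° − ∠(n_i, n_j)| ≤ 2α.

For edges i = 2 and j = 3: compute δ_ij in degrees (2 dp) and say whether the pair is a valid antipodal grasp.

α = atan 0.7 = 34.99°;  2α = 69.98°
edge 2: e_2 = (-0.08, -0.90);  n_2 = (-0.9961, +0.0885)
edge 3: e_3 = (+0.61, -0.99);  n_3 = (-0.8514, -0.5246)
∠(n_2, n_3) = 36.72°
δ = |180° − 36.72°| = 143.28°
143.28° > 2α = 69.98°  →  invalid

δ = 143.28°, invalid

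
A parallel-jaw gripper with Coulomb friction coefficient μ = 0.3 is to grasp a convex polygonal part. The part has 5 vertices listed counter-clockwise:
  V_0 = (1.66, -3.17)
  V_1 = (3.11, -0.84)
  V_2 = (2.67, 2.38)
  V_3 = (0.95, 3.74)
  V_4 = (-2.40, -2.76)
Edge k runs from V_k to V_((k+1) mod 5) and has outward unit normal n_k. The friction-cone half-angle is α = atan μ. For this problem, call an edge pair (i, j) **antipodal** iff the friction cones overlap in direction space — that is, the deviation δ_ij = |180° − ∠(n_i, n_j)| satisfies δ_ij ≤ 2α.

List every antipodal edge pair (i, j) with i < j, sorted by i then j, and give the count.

count = 2; pairs: (0,3), (2,4)

α = atan 0.3 = 16.70°;  2α = 33.40°
n_0 = (+0.8490, -0.5284)
n_1 = (+0.9908, +0.1354)
n_2 = (+0.6202, +0.7844)
n_3 = (-0.8889, +0.4581)
n_4 = (-0.1005, -0.9949)
  (0,1): δ = 140.32°  ·
  (0,2): δ = 96.44°  ·
  (0,3): δ = 4.63°  ✓
  (0,4): δ = 116.13°  ·
  (1,2): δ = 136.11°  ·
  (1,3): δ = 35.05°  ·
  (1,4): δ = 76.45°  ·
  (2,3): δ = 78.93°  ·
  (2,4): δ = 32.57°  ✓
  (3,4): δ = 68.50°  ·
antipodal pairs: 2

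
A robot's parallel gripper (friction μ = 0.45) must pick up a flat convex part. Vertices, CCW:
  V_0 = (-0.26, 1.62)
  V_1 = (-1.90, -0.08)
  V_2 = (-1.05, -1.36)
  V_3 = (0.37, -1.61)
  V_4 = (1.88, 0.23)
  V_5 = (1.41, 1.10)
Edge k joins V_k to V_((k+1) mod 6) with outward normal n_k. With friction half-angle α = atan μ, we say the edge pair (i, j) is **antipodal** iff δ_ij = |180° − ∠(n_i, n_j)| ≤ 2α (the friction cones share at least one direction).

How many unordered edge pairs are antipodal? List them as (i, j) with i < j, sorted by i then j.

count = 4; pairs: (0,3), (1,4), (1,5), (2,5)

α = atan 0.45 = 24.23°;  2α = 48.46°
n_0 = (-0.7197, +0.6943)
n_1 = (-0.8331, -0.5532)
n_2 = (-0.1734, -0.9849)
n_3 = (+0.7730, -0.6344)
n_4 = (+0.8798, +0.4753)
n_5 = (+0.2973, +0.9548)
  (0,1): δ = 102.44°  ·
  (0,2): δ = 56.01°  ·
  (0,3): δ = 4.60°  ✓
  (0,4): δ = 72.35°  ·
  (0,5): δ = 116.68°  ·
  (1,2): δ = 133.57°  ·
  (1,3): δ = 72.96°  ·
  (1,4): δ = 5.21°  ✓
  (1,5): δ = 39.12°  ✓
  (2,3): δ = 119.39°  ·
  (2,4): δ = 51.64°  ·
  (2,5): δ = 7.31°  ✓
  (3,4): δ = 112.25°  ·
  (3,5): δ = 67.92°  ·
  (4,5): δ = 135.67°  ·
antipodal pairs: 4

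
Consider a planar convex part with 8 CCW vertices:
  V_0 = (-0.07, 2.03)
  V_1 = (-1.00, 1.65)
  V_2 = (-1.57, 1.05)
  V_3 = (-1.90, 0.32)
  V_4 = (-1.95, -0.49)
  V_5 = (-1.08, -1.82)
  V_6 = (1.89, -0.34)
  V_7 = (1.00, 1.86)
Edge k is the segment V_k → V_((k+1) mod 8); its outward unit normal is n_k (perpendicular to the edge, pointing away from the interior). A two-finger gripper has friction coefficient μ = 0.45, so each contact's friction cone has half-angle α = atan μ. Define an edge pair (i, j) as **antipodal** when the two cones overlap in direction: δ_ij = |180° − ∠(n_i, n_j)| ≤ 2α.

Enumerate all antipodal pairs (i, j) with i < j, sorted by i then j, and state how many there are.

α = atan 0.45 = 24.23°;  2α = 48.46°
n_0 = (-0.3782, +0.9257)
n_1 = (-0.7250, +0.6887)
n_2 = (-0.9112, +0.4119)
n_3 = (-0.9981, +0.0616)
n_4 = (-0.8369, -0.5474)
n_5 = (+0.4460, -0.8950)
n_6 = (+0.9270, +0.3750)
n_7 = (+0.1569, +0.9876)
  (0,1): δ = 155.76°  ·
  (0,2): δ = 136.55°  ·
  (0,3): δ = 115.76°  ·
  (0,4): δ = 79.03°  ·
  (0,5): δ = 4.26°  ✓
  (0,6): δ = 89.80°  ·
  (0,7): δ = 148.75°  ·
  (1,2): δ = 160.79°  ·
  (1,3): δ = 140.00°  ·
  (1,4): δ = 103.28°  ·
  (1,5): δ = 19.98°  ✓
  (1,6): δ = 65.56°  ·
  (1,7): δ = 124.50°  ·
  (2,3): δ = 159.21°  ·
  (2,4): δ = 122.48°  ·
  (2,5): δ = 39.19°  ✓
  (2,6): δ = 46.35°  ✓
  (2,7): δ = 105.30°  ·
  (3,4): δ = 143.28°  ·
  (3,5): δ = 59.98°  ·
  (3,6): δ = 25.56°  ✓
  (3,7): δ = 84.50°  ·
  (4,5): δ = 96.70°  ·
  (4,6): δ = 11.16°  ✓
  (4,7): δ = 47.78°  ✓
  (5,6): δ = 94.46°  ·
  (5,7): δ = 35.52°  ✓
  (6,7): δ = 121.05°  ·
antipodal pairs: 8

count = 8; pairs: (0,5), (1,5), (2,5), (2,6), (3,6), (4,6), (4,7), (5,7)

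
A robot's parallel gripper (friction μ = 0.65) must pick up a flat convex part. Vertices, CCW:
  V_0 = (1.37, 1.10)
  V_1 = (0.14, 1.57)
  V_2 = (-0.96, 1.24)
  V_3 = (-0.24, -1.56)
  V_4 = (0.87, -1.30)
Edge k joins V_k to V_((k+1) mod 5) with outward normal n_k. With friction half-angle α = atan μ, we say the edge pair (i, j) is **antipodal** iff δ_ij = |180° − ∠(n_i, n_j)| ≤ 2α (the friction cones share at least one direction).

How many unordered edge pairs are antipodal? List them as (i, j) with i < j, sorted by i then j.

α = atan 0.65 = 33.02°;  2α = 66.05°
n_0 = (+0.3569, +0.9341)
n_1 = (-0.2873, +0.9578)
n_2 = (-0.9685, -0.2490)
n_3 = (+0.2281, -0.9736)
n_4 = (+0.9790, -0.2040)
  (0,1): δ = 142.39°  ·
  (0,2): δ = 54.67°  ✓
  (0,3): δ = 34.10°  ✓
  (0,4): δ = 99.14°  ·
  (1,2): δ = 92.28°  ·
  (1,3): δ = 3.52°  ✓
  (1,4): δ = 61.53°  ✓
  (2,3): δ = 91.24°  ·
  (2,4): δ = 26.19°  ✓
  (3,4): δ = 114.95°  ·
antipodal pairs: 5

count = 5; pairs: (0,2), (0,3), (1,3), (1,4), (2,4)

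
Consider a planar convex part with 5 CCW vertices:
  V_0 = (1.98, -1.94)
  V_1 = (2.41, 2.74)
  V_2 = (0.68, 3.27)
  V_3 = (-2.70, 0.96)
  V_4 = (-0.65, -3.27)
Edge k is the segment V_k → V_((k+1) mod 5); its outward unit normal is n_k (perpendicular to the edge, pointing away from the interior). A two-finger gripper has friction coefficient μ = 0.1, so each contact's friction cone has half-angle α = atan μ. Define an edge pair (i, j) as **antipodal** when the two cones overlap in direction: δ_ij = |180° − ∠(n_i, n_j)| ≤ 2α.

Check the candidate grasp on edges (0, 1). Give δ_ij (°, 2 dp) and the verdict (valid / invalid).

δ = 101.78°, invalid

α = atan 0.1 = 5.71°;  2α = 11.42°
edge 0: e_0 = (+0.43, +4.68);  n_0 = (+0.9958, -0.0915)
edge 1: e_1 = (-1.73, +0.53);  n_1 = (+0.2929, +0.9561)
∠(n_0, n_1) = 78.22°
δ = |180° − 78.22°| = 101.78°
101.78° > 2α = 11.42°  →  invalid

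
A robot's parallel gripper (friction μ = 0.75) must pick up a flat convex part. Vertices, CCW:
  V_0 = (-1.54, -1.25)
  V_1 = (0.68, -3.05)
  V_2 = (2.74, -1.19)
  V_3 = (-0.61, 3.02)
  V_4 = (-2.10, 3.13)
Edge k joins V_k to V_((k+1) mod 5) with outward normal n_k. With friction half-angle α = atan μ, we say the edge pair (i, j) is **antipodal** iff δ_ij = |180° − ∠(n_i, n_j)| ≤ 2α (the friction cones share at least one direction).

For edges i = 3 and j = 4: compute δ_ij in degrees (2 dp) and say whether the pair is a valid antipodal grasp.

δ = 78.49°, invalid

α = atan 0.75 = 36.87°;  2α = 73.74°
edge 3: e_3 = (-1.49, +0.11);  n_3 = (+0.0736, +0.9973)
edge 4: e_4 = (+0.56, -4.38);  n_4 = (-0.9919, -0.1268)
∠(n_3, n_4) = 101.51°
δ = |180° − 101.51°| = 78.49°
78.49° > 2α = 73.74°  →  invalid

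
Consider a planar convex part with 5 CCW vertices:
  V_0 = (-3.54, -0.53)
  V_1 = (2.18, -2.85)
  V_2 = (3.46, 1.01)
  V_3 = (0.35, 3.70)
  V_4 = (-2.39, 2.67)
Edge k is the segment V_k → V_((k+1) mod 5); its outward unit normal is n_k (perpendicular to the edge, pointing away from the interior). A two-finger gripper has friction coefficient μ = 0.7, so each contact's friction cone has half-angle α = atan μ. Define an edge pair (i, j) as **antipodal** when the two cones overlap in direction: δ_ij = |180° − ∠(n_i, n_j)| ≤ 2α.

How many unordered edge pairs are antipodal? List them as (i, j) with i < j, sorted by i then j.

count = 5; pairs: (0,2), (0,3), (1,3), (1,4), (2,4)

α = atan 0.7 = 34.99°;  2α = 69.98°
n_0 = (-0.3759, -0.9267)
n_1 = (+0.9492, -0.3148)
n_2 = (+0.6542, +0.7563)
n_3 = (-0.3519, +0.9360)
n_4 = (-0.9411, +0.3382)
  (0,1): δ = 86.27°  ·
  (0,2): δ = 18.78°  ✓
  (0,3): δ = 42.68°  ✓
  (0,4): δ = 92.31°  ·
  (1,2): δ = 112.51°  ·
  (1,3): δ = 51.05°  ✓
  (1,4): δ = 1.42°  ✓
  (2,3): δ = 118.54°  ·
  (2,4): δ = 68.91°  ✓
  (3,4): δ = 130.37°  ·
antipodal pairs: 5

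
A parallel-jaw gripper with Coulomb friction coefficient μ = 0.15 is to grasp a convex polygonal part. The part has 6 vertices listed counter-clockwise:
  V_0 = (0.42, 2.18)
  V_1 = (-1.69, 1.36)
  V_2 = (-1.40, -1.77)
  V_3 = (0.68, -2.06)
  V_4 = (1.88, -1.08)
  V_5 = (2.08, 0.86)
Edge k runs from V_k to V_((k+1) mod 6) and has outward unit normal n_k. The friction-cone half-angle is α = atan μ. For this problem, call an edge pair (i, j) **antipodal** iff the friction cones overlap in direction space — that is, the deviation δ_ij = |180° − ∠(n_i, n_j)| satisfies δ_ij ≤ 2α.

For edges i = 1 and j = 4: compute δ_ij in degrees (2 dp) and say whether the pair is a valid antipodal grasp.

δ = 11.18°, valid

α = atan 0.15 = 8.53°;  2α = 17.06°
edge 1: e_1 = (+0.29, -3.13);  n_1 = (-0.9957, -0.0923)
edge 4: e_4 = (+0.20, +1.94);  n_4 = (+0.9947, -0.1025)
∠(n_1, n_4) = 168.82°
δ = |180° − 168.82°| = 11.18°
11.18° ≤ 2α = 17.06°  →  valid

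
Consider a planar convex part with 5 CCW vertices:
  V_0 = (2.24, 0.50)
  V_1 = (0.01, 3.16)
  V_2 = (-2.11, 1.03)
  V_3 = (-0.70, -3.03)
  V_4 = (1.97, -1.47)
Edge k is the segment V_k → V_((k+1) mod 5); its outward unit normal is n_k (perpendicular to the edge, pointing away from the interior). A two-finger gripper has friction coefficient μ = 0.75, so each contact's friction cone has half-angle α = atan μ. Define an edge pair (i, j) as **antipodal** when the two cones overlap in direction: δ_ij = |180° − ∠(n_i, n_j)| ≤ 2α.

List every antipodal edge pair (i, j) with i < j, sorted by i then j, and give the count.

α = atan 0.75 = 36.87°;  2α = 73.74°
n_0 = (+0.7663, +0.6424)
n_1 = (-0.7088, +0.7054)
n_2 = (-0.9447, -0.3281)
n_3 = (+0.5045, -0.8634)
n_4 = (+0.9907, -0.1358)
  (0,1): δ = 84.84°  ·
  (0,2): δ = 20.82°  ✓
  (0,3): δ = 80.32°  ·
  (0,4): δ = 132.22°  ·
  (1,2): δ = 115.98°  ·
  (1,3): δ = 14.84°  ✓
  (1,4): δ = 37.06°  ✓
  (2,3): δ = 78.86°  ·
  (2,4): δ = 26.96°  ✓
  (3,4): δ = 128.10°  ·
antipodal pairs: 4

count = 4; pairs: (0,2), (1,3), (1,4), (2,4)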